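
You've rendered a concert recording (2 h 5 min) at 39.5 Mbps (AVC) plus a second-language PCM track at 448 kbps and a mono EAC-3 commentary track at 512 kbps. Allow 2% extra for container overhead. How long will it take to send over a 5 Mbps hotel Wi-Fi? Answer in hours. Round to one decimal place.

2 h 5 min = 125 min = 7500 s
Audio total: 448 + 512 = 960 kbps = 0.960 Mbps.
Total bitrate: 40.460 Mbps.
File: 40.460 Mbps × 7500 s = 303450.0 Mb.
With 2% container overhead: ×1.02. → 309519.0 Mb.
At 5 Mbps: 309519.0 / 5 = 61903.8 s ≈ 17.2 hours.

17.2 hours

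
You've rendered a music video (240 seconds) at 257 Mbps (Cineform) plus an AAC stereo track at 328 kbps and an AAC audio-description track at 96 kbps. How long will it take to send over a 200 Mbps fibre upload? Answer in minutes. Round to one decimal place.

Audio total: 328 + 96 = 424 kbps = 0.424 Mbps.
Total bitrate: 257.424 Mbps.
File: 257.424 Mbps × 240 s = 61781.8 Mb.
At 200 Mbps: 61781.8 / 200 = 308.9 s ≈ 5.15 minutes.

5.1 minutes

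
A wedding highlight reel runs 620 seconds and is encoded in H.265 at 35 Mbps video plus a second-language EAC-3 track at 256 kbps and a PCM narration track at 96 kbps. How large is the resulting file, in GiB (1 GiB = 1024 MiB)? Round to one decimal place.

Audio total: 256 + 96 = 352 kbps = 0.352 Mbps.
Total bitrate: 35 + 0.352 = 35.352 Mbps.
Stream data: 35.352 Mbps × 620 s = 21918.2 Mb.
21,918 Mb = 2,739,780,000 bytes ÷ 1,073,741,824 = 2.552 GiB.

2.6 GiB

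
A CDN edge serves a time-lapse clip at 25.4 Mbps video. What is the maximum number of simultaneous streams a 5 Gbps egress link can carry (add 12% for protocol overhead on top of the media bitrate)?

On the wire with 12% overhead: 28.448 Mbps.
5 Gbps = 5,000 Mbps; 5,000 / 28.448 = 175.76 → 175 viewers.

175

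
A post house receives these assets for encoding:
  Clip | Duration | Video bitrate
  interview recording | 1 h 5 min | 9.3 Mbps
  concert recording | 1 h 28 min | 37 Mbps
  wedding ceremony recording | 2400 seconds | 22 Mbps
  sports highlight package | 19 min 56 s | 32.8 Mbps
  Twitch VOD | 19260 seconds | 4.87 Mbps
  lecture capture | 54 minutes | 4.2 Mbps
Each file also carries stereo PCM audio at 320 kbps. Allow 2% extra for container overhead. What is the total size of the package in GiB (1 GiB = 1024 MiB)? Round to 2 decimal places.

52.53 GiB

Audio: 320 kbps = 0.320 Mbps.
interview recording: 9.620 Mbps × 3900 s × 1.02 = 38268.4 Mb
concert recording: 37.320 Mbps × 5280 s × 1.02 = 200990.6 Mb
wedding ceremony recording: 22.320 Mbps × 2400 s × 1.02 = 54639.4 Mb
sports highlight package: 33.120 Mbps × 1196 s × 1.02 = 40403.8 Mb
Twitch VOD: 5.190 Mbps × 19260 s × 1.02 = 101958.6 Mb
lecture capture: 4.520 Mbps × 3240 s × 1.02 = 14937.7 Mb
Total: 451198.3 Mb = 56399.8 MB.
= 52.53 GiB.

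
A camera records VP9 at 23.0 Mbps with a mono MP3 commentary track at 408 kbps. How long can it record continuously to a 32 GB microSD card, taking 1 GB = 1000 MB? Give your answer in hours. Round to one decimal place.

Audio: 408 kbps = 0.408 Mbps.
Total bitrate: 23.0 + 0.408 = 23.408 Mbps.
Capacity: 32 GB = 256,000 Mb.
Recording time: 256,000 / 23.408 = 10,936 s ≈ 3.04 hours.

3.0 hours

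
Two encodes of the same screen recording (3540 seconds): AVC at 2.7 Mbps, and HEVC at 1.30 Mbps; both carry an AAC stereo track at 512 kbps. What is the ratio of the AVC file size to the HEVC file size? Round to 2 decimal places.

Audio: 512 kbps = 0.512 Mbps.
AVC: 3.212 Mbps × 3540 s = 11370.5 Mb = 1.421 GB.
HEVC: 1.812 Mbps × 3540 s = 6414.5 Mb = 0.802 GB.
Ratio: 1.421 / 0.802 = 1.773.

1.77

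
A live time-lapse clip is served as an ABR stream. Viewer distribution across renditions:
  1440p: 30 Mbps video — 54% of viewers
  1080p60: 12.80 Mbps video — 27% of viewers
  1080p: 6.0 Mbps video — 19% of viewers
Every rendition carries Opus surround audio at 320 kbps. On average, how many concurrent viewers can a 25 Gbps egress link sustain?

Audio: 320 kbps = 0.320 Mbps.
Average per-viewer bitrate: 0.54×30.320 + 0.27×13.120 + 0.19×6.320 = 21.116 Mbps.
25 Gbps = 25,000 Mbps; 25,000 / 21.116 = 1183.94 → 1183.

1183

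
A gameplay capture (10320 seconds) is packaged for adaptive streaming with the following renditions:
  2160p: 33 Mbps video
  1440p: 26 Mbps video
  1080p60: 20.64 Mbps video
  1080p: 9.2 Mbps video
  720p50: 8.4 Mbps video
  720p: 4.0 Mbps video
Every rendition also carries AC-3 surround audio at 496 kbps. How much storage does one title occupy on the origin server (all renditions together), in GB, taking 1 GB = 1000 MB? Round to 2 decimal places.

Audio: 496 kbps = 0.496 Mbps.
Sum of rendition bitrates: (33+0.496) + (26+0.496) + (20.64+0.496) + (9.2+0.496) + (8.4+0.496) + (4.0+0.496) = 104.216 Mbps.
× 10320 s = 1,075,509 Mb = 134,439 MB = 134.4 GB.

134.44 GB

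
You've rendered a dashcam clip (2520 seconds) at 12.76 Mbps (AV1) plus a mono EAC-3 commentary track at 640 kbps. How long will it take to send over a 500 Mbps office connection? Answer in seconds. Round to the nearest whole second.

Audio: 640 kbps = 0.640 Mbps.
Total bitrate: 13.400 Mbps.
File: 13.400 Mbps × 2520 s = 33768.0 Mb.
At 500 Mbps: 33768.0 / 500 = 67.5 s ≈ 67.5 seconds.

68 seconds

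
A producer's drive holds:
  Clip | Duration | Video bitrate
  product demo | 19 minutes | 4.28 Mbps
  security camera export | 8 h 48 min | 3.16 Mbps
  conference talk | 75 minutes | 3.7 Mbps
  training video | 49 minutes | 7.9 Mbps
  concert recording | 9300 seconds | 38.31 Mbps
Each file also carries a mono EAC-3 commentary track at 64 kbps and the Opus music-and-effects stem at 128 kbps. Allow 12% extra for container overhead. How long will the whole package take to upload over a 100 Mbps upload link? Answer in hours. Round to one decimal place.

1.6 hours

Audio total: 64 + 128 = 192 kbps = 0.192 Mbps.
product demo: 4.472 Mbps × 1140 s × 1.12 = 5709.8 Mb
security camera export: 3.352 Mbps × 31680 s × 1.12 = 118934.3 Mb
conference talk: 3.892 Mbps × 4500 s × 1.12 = 19615.7 Mb
training video: 8.092 Mbps × 2940 s × 1.12 = 26645.3 Mb
concert recording: 38.502 Mbps × 9300 s × 1.12 = 401036.8 Mb
Total: 571942.0 Mb = 71492.8 MB.
At 100 Mbps: 571942.0 / 100 = 5719 s ≈ 1.59 hours.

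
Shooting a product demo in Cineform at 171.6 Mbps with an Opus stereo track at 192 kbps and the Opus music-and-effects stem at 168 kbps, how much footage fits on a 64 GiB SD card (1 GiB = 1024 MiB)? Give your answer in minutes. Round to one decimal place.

Audio total: 192 + 168 = 360 kbps = 0.360 Mbps.
Total bitrate: 171.6 + 0.360 = 171.960 Mbps.
Capacity: 64 GiB = 549,756 Mb.
Recording time: 549,756 / 171.960 = 3,197 s ≈ 53.3 minutes.

53.3 minutes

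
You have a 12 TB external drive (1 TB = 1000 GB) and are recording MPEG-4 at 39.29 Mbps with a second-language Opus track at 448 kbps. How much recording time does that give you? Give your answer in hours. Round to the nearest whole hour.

671 hours

Audio: 448 kbps = 0.448 Mbps.
Total bitrate: 39.29 + 0.448 = 39.738 Mbps.
Capacity: 12 TB = 96,000,000 Mb.
Recording time: 96,000,000 / 39.738 = 2,415,824 s ≈ 671 hours.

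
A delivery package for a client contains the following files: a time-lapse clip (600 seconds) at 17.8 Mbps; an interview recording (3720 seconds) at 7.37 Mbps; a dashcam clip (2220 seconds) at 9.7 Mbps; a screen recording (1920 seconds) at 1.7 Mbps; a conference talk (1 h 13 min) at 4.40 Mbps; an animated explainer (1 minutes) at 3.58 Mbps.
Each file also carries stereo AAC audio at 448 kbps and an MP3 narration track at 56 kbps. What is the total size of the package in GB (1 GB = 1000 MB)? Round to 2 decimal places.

11.11 GB

Audio total: 448 + 56 = 504 kbps = 0.504 Mbps.
time-lapse clip: 18.304 Mbps × 600 s = 10982.4 Mb
interview recording: 7.874 Mbps × 3720 s = 29291.3 Mb
dashcam clip: 10.204 Mbps × 2220 s = 22652.9 Mb
screen recording: 2.204 Mbps × 1920 s = 4231.7 Mb
conference talk: 4.904 Mbps × 4380 s = 21479.5 Mb
animated explainer: 4.084 Mbps × 60 s = 245.0 Mb
Total: 88882.8 Mb = 11110.4 MB.
= 11.11 GB.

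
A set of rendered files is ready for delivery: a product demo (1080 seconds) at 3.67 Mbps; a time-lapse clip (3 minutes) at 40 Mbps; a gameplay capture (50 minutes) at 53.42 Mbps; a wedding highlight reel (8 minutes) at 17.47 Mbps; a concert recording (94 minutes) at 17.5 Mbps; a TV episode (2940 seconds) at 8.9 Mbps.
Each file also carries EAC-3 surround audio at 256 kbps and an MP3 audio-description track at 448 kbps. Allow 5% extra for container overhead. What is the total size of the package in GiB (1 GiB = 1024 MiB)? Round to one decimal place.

38.4 GiB

Audio total: 256 + 448 = 704 kbps = 0.704 Mbps.
product demo: 4.374 Mbps × 1080 s × 1.05 = 4960.1 Mb
time-lapse clip: 40.704 Mbps × 180 s × 1.05 = 7693.1 Mb
gameplay capture: 54.124 Mbps × 3000 s × 1.05 = 170490.6 Mb
wedding highlight reel: 18.174 Mbps × 480 s × 1.05 = 9159.7 Mb
concert recording: 18.204 Mbps × 5640 s × 1.05 = 107804.1 Mb
TV episode: 9.604 Mbps × 2940 s × 1.05 = 29647.5 Mb
Total: 329755.1 Mb = 41219.4 MB.
= 38.39 GiB.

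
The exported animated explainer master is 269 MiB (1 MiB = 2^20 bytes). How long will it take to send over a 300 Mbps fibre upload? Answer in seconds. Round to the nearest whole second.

File: 269 MiB = 2256.5 Mb.
At 300 Mbps: 2256.5 / 300 = 7.5 s ≈ 7.52 seconds.

8 seconds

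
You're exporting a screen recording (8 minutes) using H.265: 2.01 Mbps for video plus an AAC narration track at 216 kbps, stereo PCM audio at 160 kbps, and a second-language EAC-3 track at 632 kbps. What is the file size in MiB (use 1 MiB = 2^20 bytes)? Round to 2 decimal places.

172.69 MiB

8 min = 480 s
Audio total: 216 + 160 + 632 = 1008 kbps = 1.008 Mbps.
Total bitrate: 2.01 + 1.008 = 3.018 Mbps.
Stream data: 3.018 Mbps × 480 s = 1448.6 Mb.
1,449 Mb = 181,080,000 bytes ÷ 1,048,576 = 172.7 MiB.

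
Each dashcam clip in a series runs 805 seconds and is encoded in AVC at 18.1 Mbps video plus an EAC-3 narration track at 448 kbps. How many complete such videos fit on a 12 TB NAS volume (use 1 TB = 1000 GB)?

6429

Audio: 448 kbps = 0.448 Mbps.
Total bitrate: 18.548 Mbps.
Per item: 18.548 Mbps × 805 s = 14,931 Mb = 1,866 MB.
Capacity: 12 TB = 96,000,000 Mb; 6429.52 items → 6429 complete.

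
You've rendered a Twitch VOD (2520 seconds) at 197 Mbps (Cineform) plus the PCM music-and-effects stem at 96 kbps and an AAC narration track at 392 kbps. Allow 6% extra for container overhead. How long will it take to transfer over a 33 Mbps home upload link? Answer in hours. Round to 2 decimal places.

Audio total: 96 + 392 = 488 kbps = 0.488 Mbps.
Total bitrate: 197.488 Mbps.
File: 197.488 Mbps × 2520 s = 497669.8 Mb.
With 6% container overhead: ×1.06. → 527529.9 Mb.
At 33 Mbps: 527529.9 / 33 = 15985.8 s ≈ 4.44 hours.

4.44 hours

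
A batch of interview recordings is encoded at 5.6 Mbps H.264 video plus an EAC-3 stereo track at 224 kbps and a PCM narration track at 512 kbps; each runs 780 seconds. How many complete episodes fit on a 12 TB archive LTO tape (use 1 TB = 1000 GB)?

19425

Audio total: 224 + 512 = 736 kbps = 0.736 Mbps.
Total bitrate: 6.336 Mbps.
Per item: 6.336 Mbps × 780 s = 4,942 Mb = 617.8 MB.
Capacity: 12 TB = 96,000,000 Mb; 19425.02 items → 19425 complete.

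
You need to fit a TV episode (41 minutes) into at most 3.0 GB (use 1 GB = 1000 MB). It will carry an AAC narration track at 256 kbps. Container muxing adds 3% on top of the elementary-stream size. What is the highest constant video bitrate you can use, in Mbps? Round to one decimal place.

9.2 Mbps

Budget: 3.0 GB = 24000.0 Mb.
Stream payload after overhead: 24000.0 / 1.03 = 23301.0 Mb.
41 min = 2460 s
Total bitrate budget: 23301.0 Mb / 2460 s = 9.472 Mbps.
Audio: 256 kbps = 0.256 Mbps.
Video: 9.472 − 0.256 = 9.216 Mbps.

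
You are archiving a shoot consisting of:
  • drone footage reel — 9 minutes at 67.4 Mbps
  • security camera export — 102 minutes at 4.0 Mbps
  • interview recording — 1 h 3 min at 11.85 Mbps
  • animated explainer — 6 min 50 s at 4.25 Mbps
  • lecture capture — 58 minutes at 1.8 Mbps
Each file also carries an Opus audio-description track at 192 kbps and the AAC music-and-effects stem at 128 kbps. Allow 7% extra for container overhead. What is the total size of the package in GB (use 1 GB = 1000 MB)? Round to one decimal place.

15.8 GB

Audio total: 192 + 128 = 320 kbps = 0.320 Mbps.
drone footage reel: 67.720 Mbps × 540 s × 1.07 = 39128.6 Mb
security camera export: 4.320 Mbps × 6120 s × 1.07 = 28289.1 Mb
interview recording: 12.170 Mbps × 3780 s × 1.07 = 49222.8 Mb
animated explainer: 4.570 Mbps × 410 s × 1.07 = 2004.9 Mb
lecture capture: 2.120 Mbps × 3480 s × 1.07 = 7894.0 Mb
Total: 126539.4 Mb = 15817.4 MB.
= 15.82 GB.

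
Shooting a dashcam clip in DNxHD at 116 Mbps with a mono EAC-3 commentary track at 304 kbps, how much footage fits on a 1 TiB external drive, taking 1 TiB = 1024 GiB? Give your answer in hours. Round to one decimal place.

Audio: 304 kbps = 0.304 Mbps.
Total bitrate: 116 + 0.304 = 116.304 Mbps.
Capacity: 1 TiB = 8,796,093 Mb.
Recording time: 8,796,093 / 116.304 = 75,630 s ≈ 21.0 hours.

21.0 hours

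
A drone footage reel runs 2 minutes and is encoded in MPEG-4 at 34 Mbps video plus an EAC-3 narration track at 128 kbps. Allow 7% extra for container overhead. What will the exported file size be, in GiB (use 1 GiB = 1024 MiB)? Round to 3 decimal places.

2 min = 120 s
Audio: 128 kbps = 0.128 Mbps.
Total bitrate: 34 + 0.128 = 34.128 Mbps.
Stream data: 34.128 Mbps × 120 s = 4095.4 Mb.
With 7% container overhead: ×1.07.
4,382 Mb = 547,754,400 bytes ÷ 1,073,741,824 = 0.5101 GiB.

0.510 GiB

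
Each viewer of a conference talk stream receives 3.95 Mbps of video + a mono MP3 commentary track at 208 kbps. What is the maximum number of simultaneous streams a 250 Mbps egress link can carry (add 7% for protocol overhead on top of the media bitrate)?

56

Audio: 208 kbps = 0.208 Mbps.
Per-viewer media rate: 4.158 Mbps.
On the wire with 7% overhead: 4.449 Mbps.
250 Mbps = 250.0 Mbps; 250.0 / 4.449 = 56.19 → 56 viewers.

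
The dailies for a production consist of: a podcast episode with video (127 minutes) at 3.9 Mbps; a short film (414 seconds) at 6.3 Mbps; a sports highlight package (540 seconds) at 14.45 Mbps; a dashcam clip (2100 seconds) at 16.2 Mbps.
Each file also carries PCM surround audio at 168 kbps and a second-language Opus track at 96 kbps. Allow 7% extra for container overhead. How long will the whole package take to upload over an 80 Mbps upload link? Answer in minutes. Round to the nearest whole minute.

Audio total: 168 + 96 = 264 kbps = 0.264 Mbps.
podcast episode with video: 4.164 Mbps × 7620 s × 1.07 = 33950.8 Mb
short film: 6.564 Mbps × 414 s × 1.07 = 2907.7 Mb
sports highlight package: 14.714 Mbps × 540 s × 1.07 = 8501.7 Mb
dashcam clip: 16.464 Mbps × 2100 s × 1.07 = 36994.6 Mb
Total: 82354.8 Mb = 10294.4 MB.
At 80 Mbps: 82354.8 / 80 = 1029 s ≈ 17.2 minutes.

17 minutes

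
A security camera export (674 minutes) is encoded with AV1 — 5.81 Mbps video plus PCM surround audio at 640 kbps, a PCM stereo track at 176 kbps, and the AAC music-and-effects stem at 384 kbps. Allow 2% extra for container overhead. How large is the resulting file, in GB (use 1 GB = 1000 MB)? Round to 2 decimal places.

36.14 GB

674 min = 40440 s
Audio total: 640 + 176 + 384 = 1200 kbps = 1.200 Mbps.
Total bitrate: 5.81 + 1.200 = 7.010 Mbps.
Stream data: 7.010 Mbps × 40440 s = 283484.4 Mb.
With 2% container overhead: ×1.02.
289,154 Mb ÷ 8 = 36,144 MB → 36.14 GB.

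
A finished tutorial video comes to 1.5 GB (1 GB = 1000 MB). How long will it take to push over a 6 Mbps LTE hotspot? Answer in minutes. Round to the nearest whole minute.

33 minutes

File: 1.5 GB = 12000.0 Mb.
At 6 Mbps: 12000.0 / 6 = 2000.0 s ≈ 33.3 minutes.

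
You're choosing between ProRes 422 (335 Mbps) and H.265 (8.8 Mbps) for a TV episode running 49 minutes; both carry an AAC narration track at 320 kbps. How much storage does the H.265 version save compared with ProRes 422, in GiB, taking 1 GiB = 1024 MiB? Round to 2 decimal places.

111.65 GiB

49 min = 2940 s
Audio: 320 kbps = 0.320 Mbps.
ProRes 422: 335.320 Mbps × 2940 s = 985840.8 Mb = 114.767 GiB.
H.265: 9.120 Mbps × 2940 s = 26812.8 Mb = 3.121 GiB.
Saving: 114.767 − 3.121 = 111.646 GiB.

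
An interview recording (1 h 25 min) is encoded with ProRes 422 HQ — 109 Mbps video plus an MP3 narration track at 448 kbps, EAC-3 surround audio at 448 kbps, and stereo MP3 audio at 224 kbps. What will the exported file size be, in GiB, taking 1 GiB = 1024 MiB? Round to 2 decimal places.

1 h 25 min = 85 min = 5100 s
Audio total: 448 + 448 + 224 = 1120 kbps = 1.120 Mbps.
Total bitrate: 109 + 1.120 = 110.120 Mbps.
Stream data: 110.120 Mbps × 5100 s = 561612.0 Mb.
561,612 Mb = 70,201,500,000 bytes ÷ 1,073,741,824 = 65.38 GiB.

65.38 GiB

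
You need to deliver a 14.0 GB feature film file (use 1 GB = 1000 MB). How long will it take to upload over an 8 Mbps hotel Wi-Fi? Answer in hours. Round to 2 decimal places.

3.89 hours

File: 14.0 GB = 112000.0 Mb.
At 8 Mbps: 112000.0 / 8 = 14000.0 s ≈ 3.89 hours.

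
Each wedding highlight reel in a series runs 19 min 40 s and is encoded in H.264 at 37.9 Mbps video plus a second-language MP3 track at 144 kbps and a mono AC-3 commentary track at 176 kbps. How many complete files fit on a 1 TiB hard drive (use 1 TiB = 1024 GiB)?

19 min 40 s = 1180 s
Audio total: 144 + 176 = 320 kbps = 0.320 Mbps.
Total bitrate: 38.220 Mbps.
Per item: 38.220 Mbps × 1180 s = 45,100 Mb = 5,637 MB.
Capacity: 1 TiB = 8,796,093 Mb; 195.04 items → 195 complete.

195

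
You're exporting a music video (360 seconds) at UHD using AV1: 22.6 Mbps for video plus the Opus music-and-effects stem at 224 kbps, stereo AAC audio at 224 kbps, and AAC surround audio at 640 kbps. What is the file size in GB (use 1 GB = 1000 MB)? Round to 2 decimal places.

1.07 GB

Audio total: 224 + 224 + 640 = 1088 kbps = 1.088 Mbps.
Total bitrate: 22.6 + 1.088 = 23.688 Mbps.
Stream data: 23.688 Mbps × 360 s = 8527.7 Mb.
8,528 Mb ÷ 8 = 1,066 MB → 1.066 GB.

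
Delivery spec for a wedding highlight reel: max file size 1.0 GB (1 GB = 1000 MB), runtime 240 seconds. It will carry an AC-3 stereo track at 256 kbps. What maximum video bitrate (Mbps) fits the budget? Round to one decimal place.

Budget: 1.0 GB = 8000.0 Mb.
Total bitrate budget: 8000.0 Mb / 240 s = 33.333 Mbps.
Audio: 256 kbps = 0.256 Mbps.
Video: 33.333 − 0.256 = 33.077 Mbps.

33.1 Mbps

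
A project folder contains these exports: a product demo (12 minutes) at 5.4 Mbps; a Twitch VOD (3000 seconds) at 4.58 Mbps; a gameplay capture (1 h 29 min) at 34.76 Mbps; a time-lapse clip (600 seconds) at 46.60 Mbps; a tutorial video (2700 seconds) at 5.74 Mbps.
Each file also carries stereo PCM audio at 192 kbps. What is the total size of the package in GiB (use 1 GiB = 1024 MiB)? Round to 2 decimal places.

Audio: 192 kbps = 0.192 Mbps.
product demo: 5.592 Mbps × 720 s = 4026.2 Mb
Twitch VOD: 4.772 Mbps × 3000 s = 14316.0 Mb
gameplay capture: 34.952 Mbps × 5340 s = 186643.7 Mb
time-lapse clip: 46.792 Mbps × 600 s = 28075.2 Mb
tutorial video: 5.932 Mbps × 2700 s = 16016.4 Mb
Total: 249077.5 Mb = 31134.7 MB.
= 29.00 GiB.

29.00 GiB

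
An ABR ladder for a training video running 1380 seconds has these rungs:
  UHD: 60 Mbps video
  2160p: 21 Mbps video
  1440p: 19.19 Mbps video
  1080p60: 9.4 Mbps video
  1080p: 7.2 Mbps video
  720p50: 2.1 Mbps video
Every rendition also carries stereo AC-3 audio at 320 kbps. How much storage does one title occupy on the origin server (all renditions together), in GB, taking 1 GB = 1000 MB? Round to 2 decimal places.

Audio: 320 kbps = 0.320 Mbps.
Sum of rendition bitrates: (60+0.320) + (21+0.320) + (19.19+0.320) + (9.4+0.320) + (7.2+0.320) + (2.1+0.320) = 120.810 Mbps.
× 1380 s = 166,718 Mb = 20,840 MB = 20.84 GB.

20.84 GB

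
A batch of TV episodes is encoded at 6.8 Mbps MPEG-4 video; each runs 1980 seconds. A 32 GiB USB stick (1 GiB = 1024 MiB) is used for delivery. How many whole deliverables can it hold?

Per item: 6.800 Mbps × 1980 s = 13,464 Mb = 1,683 MB.
Capacity: 32 GiB = 274,878 Mb; 20.42 items → 20 complete.

20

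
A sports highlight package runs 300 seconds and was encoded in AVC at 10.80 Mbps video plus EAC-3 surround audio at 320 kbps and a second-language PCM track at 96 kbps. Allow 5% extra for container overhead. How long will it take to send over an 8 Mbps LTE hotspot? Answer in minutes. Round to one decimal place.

7.4 minutes

Audio total: 320 + 96 = 416 kbps = 0.416 Mbps.
Total bitrate: 11.216 Mbps.
File: 11.216 Mbps × 300 s = 3364.8 Mb.
With 5% container overhead: ×1.05. → 3533.0 Mb.
At 8 Mbps: 3533.0 / 8 = 441.6 s ≈ 7.36 minutes.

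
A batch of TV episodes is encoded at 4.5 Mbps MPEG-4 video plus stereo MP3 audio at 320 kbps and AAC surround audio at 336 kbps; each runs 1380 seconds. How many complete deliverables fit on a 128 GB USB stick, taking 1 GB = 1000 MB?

143

Audio total: 320 + 336 = 656 kbps = 0.656 Mbps.
Total bitrate: 5.156 Mbps.
Per item: 5.156 Mbps × 1380 s = 7,115 Mb = 889.4 MB.
Capacity: 128 GB = 1,024,000 Mb; 143.92 items → 143 complete.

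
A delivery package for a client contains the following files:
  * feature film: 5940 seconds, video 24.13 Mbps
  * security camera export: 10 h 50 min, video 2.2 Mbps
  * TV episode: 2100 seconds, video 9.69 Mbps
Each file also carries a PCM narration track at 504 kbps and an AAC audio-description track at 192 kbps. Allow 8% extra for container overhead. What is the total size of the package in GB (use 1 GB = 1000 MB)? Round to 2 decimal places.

Audio total: 504 + 192 = 696 kbps = 0.696 Mbps.
feature film: 24.826 Mbps × 5940 s × 1.08 = 159263.8 Mb
security camera export: 2.896 Mbps × 39000 s × 1.08 = 121979.5 Mb
TV episode: 10.386 Mbps × 2100 s × 1.08 = 23555.4 Mb
Total: 304798.7 Mb = 38099.8 MB.
= 38.10 GB.

38.10 GB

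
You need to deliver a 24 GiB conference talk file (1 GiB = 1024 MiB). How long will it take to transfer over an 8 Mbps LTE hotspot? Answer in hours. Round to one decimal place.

7.2 hours

File: 24 GiB = 206158.4 Mb.
At 8 Mbps: 206158.4 / 8 = 25769.8 s ≈ 7.16 hours.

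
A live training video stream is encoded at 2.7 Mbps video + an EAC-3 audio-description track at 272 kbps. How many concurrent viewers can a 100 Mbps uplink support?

Audio: 272 kbps = 0.272 Mbps.
Per-viewer media rate: 2.972 Mbps.
100 Mbps = 100.0 Mbps; 100.0 / 2.972 = 33.65 → 33 viewers.

33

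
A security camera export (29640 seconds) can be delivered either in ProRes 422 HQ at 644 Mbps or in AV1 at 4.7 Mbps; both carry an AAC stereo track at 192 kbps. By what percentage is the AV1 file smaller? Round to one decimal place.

99.2%

Audio: 192 kbps = 0.192 Mbps.
ProRes 422 HQ: 644.192 Mbps × 29640 s = 19093850.9 Mb = 2222.817 GiB.
AV1: 4.892 Mbps × 29640 s = 144998.9 Mb = 16.880 GiB.
Reduction: (1 − 16.880/2222.817) × 100 = 99.24%.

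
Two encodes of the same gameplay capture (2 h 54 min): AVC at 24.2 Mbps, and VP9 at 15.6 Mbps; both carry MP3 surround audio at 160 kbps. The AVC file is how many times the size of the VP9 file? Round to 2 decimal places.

2 h 54 min = 174 min = 10440 s
Audio: 160 kbps = 0.160 Mbps.
AVC: 24.360 Mbps × 10440 s = 254318.4 Mb = 29.607 GiB.
VP9: 15.760 Mbps × 10440 s = 164534.4 Mb = 19.154 GiB.
Ratio: 29.607 / 19.154 = 1.546.

1.55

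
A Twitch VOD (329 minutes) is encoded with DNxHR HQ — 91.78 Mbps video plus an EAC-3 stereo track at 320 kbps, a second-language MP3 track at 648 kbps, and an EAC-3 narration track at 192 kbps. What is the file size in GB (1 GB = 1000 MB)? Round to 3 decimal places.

329 min = 19740 s
Audio total: 320 + 648 + 192 = 1160 kbps = 1.160 Mbps.
Total bitrate: 91.78 + 1.160 = 92.940 Mbps.
Stream data: 92.940 Mbps × 19740 s = 1834635.6 Mb.
1,834,636 Mb ÷ 8 = 229,329 MB → 229.3 GB.

229.329 GB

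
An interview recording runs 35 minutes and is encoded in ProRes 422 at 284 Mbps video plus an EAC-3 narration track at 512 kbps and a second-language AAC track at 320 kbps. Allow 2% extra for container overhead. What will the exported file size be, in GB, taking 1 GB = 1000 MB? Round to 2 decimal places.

35 min = 2100 s
Audio total: 512 + 320 = 832 kbps = 0.832 Mbps.
Total bitrate: 284 + 0.832 = 284.832 Mbps.
Stream data: 284.832 Mbps × 2100 s = 598147.2 Mb.
With 2% container overhead: ×1.02.
610,110 Mb ÷ 8 = 76,264 MB → 76.26 GB.

76.26 GB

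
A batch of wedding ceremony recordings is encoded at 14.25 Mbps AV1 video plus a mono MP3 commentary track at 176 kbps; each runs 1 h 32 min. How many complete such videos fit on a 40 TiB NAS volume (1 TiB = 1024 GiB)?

4418

1 h 32 min = 92 min = 5520 s
Audio: 176 kbps = 0.176 Mbps.
Total bitrate: 14.426 Mbps.
Per item: 14.426 Mbps × 5520 s = 79,632 Mb = 9,954 MB.
Capacity: 40 TiB = 351,843,721 Mb; 4418.40 items → 4418 complete.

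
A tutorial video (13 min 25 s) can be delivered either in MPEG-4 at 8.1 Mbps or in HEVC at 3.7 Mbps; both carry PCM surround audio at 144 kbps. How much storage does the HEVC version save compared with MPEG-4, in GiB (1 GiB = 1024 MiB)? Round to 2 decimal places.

13 min 25 s = 805 s
Audio: 144 kbps = 0.144 Mbps.
MPEG-4: 8.244 Mbps × 805 s = 6636.4 Mb = 0.773 GiB.
HEVC: 3.844 Mbps × 805 s = 3094.4 Mb = 0.360 GiB.
Saving: 0.773 − 0.360 = 0.412 GiB.

0.41 GiB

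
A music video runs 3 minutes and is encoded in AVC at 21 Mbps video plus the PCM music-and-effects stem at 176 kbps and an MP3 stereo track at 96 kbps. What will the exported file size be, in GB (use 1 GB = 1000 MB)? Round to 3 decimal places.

0.479 GB

3 min = 180 s
Audio total: 176 + 96 = 272 kbps = 0.272 Mbps.
Total bitrate: 21 + 0.272 = 21.272 Mbps.
Stream data: 21.272 Mbps × 180 s = 3829.0 Mb.
3,829 Mb ÷ 8 = 478.6 MB → 0.4786 GB.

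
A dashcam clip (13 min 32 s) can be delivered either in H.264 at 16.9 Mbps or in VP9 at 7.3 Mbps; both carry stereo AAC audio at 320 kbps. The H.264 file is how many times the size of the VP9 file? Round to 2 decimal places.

2.26

13 min 32 s = 812 s
Audio: 320 kbps = 0.320 Mbps.
H.264: 17.220 Mbps × 812 s = 13982.6 Mb = 1.748 GB.
VP9: 7.620 Mbps × 812 s = 6187.4 Mb = 0.773 GB.
Ratio: 1.748 / 0.773 = 2.260.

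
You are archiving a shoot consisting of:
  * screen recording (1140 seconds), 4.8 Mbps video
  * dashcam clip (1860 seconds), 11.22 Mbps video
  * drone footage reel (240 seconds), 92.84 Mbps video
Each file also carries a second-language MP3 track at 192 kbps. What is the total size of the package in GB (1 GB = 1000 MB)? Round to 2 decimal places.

Audio: 192 kbps = 0.192 Mbps.
screen recording: 4.992 Mbps × 1140 s = 5690.9 Mb
dashcam clip: 11.412 Mbps × 1860 s = 21226.3 Mb
drone footage reel: 93.032 Mbps × 240 s = 22327.7 Mb
Total: 49244.9 Mb = 6155.6 MB.
= 6.156 GB.

6.16 GB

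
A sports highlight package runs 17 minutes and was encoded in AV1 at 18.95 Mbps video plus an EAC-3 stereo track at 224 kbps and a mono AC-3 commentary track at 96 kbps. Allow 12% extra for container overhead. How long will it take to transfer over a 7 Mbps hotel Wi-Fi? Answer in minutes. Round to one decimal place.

17 min = 1020 s
Audio total: 224 + 96 = 320 kbps = 0.320 Mbps.
Total bitrate: 19.270 Mbps.
File: 19.270 Mbps × 1020 s = 19655.4 Mb.
With 12% container overhead: ×1.12. → 22014.0 Mb.
At 7 Mbps: 22014.0 / 7 = 3144.9 s ≈ 52.4 minutes.

52.4 minutes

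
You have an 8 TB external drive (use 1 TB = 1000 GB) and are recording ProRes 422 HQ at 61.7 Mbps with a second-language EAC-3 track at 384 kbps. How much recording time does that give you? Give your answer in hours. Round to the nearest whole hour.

286 hours

Audio: 384 kbps = 0.384 Mbps.
Total bitrate: 61.7 + 0.384 = 62.084 Mbps.
Capacity: 8 TB = 64,000,000 Mb.
Recording time: 64,000,000 / 62.084 = 1,030,861 s ≈ 286 hours.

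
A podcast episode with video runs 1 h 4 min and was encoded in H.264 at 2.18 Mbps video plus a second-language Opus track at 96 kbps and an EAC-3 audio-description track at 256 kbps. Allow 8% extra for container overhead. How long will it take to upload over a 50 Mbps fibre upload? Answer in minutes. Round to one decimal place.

3.5 minutes

1 h 4 min = 64 min = 3840 s
Audio total: 96 + 256 = 352 kbps = 0.352 Mbps.
Total bitrate: 2.532 Mbps.
File: 2.532 Mbps × 3840 s = 9722.9 Mb.
With 8% container overhead: ×1.08. → 10500.7 Mb.
At 50 Mbps: 10500.7 / 50 = 210.0 s ≈ 3.5 minutes.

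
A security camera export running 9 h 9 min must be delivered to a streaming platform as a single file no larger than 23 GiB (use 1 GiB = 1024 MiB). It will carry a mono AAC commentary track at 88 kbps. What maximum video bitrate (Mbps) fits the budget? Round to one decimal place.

Budget: 23 GiB = 197568.5 Mb.
9 h 9 min = 549 min = 32940 s
Total bitrate budget: 197568.5 Mb / 32940 s = 5.998 Mbps.
Audio: 88 kbps = 0.088 Mbps.
Video: 5.998 − 0.088 = 5.910 Mbps.

5.9 Mbps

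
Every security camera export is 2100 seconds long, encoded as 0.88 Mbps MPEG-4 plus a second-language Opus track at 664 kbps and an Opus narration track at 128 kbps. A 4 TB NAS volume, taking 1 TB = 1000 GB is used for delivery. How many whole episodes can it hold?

9113

Audio total: 664 + 128 = 792 kbps = 0.792 Mbps.
Total bitrate: 1.672 Mbps.
Per item: 1.672 Mbps × 2100 s = 3,511 Mb = 438.9 MB.
Capacity: 4 TB = 32,000,000 Mb; 9113.69 items → 9113 complete.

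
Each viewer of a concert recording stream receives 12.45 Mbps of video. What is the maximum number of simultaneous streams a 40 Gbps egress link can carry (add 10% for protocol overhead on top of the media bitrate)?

On the wire with 10% overhead: 13.695 Mbps.
40 Gbps = 40,000 Mbps; 40,000 / 13.695 = 2920.77 → 2920 viewers.

2920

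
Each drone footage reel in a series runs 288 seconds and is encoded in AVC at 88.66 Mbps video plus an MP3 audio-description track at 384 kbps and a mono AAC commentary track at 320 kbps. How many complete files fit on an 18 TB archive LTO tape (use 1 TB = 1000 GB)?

Audio total: 384 + 320 = 704 kbps = 0.704 Mbps.
Total bitrate: 89.364 Mbps.
Per item: 89.364 Mbps × 288 s = 25,737 Mb = 3,217 MB.
Capacity: 18 TB = 144,000,000 Mb; 5595.09 items → 5595 complete.

5595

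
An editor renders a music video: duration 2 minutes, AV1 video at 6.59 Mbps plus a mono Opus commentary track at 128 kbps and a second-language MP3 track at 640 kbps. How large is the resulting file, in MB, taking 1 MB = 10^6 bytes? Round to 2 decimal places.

2 min = 120 s
Audio total: 128 + 640 = 768 kbps = 0.768 Mbps.
Total bitrate: 6.59 + 0.768 = 7.358 Mbps.
Stream data: 7.358 Mbps × 120 s = 883.0 Mb.
883.0 Mb ÷ 8 = 110.4 MB → 110.4 MB.

110.37 MB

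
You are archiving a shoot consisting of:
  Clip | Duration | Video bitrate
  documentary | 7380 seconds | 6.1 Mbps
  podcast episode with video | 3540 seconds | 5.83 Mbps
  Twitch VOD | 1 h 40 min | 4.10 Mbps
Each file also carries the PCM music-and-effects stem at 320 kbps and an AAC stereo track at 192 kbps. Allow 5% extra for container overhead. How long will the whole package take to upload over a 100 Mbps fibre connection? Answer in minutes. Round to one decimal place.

Audio total: 320 + 192 = 512 kbps = 0.512 Mbps.
documentary: 6.612 Mbps × 7380 s × 1.05 = 51236.4 Mb
podcast episode with video: 6.342 Mbps × 3540 s × 1.05 = 23573.2 Mb
Twitch VOD: 4.612 Mbps × 6000 s × 1.05 = 29055.6 Mb
Total: 103865.2 Mb = 12983.2 MB.
At 100 Mbps: 103865.2 / 100 = 1039 s ≈ 17.3 minutes.

17.3 minutes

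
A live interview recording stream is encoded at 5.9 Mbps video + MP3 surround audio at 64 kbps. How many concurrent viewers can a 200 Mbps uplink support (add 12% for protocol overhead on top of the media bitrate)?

29

Audio: 64 kbps = 0.064 Mbps.
Per-viewer media rate: 5.964 Mbps.
On the wire with 12% overhead: 6.680 Mbps.
200 Mbps = 200.0 Mbps; 200.0 / 6.680 = 29.94 → 29 viewers.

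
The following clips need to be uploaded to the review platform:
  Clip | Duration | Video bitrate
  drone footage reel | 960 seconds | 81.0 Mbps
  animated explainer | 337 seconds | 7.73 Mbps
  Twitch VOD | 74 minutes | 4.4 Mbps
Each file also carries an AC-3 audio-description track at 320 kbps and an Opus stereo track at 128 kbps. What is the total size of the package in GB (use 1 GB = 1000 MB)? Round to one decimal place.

Audio total: 320 + 128 = 448 kbps = 0.448 Mbps.
drone footage reel: 81.448 Mbps × 960 s = 78190.1 Mb
animated explainer: 8.178 Mbps × 337 s = 2756.0 Mb
Twitch VOD: 4.848 Mbps × 4440 s = 21525.1 Mb
Total: 102471.2 Mb = 12808.9 MB.
= 12.81 GB.

12.8 GB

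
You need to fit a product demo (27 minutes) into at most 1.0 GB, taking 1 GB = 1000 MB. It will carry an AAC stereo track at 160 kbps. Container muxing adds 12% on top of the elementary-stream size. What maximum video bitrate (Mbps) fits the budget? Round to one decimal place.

4.2 Mbps

Budget: 1.0 GB = 8000.0 Mb.
Stream payload after overhead: 8000.0 / 1.12 = 7142.9 Mb.
27 min = 1620 s
Total bitrate budget: 7142.9 Mb / 1620 s = 4.409 Mbps.
Audio: 160 kbps = 0.160 Mbps.
Video: 4.409 − 0.160 = 4.249 Mbps.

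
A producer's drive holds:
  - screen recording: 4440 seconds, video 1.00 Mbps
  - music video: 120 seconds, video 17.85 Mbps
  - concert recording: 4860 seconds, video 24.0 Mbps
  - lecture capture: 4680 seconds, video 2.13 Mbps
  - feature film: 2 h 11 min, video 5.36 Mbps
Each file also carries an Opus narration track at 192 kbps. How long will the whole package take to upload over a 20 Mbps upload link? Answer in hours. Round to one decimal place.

Audio: 192 kbps = 0.192 Mbps.
screen recording: 1.192 Mbps × 4440 s = 5292.5 Mb
music video: 18.042 Mbps × 120 s = 2165.0 Mb
concert recording: 24.192 Mbps × 4860 s = 117573.1 Mb
lecture capture: 2.322 Mbps × 4680 s = 10867.0 Mb
feature film: 5.552 Mbps × 7860 s = 43638.7 Mb
Total: 179536.3 Mb = 22442.0 MB.
At 20 Mbps: 179536.3 / 20 = 8977 s ≈ 2.49 hours.

2.5 hours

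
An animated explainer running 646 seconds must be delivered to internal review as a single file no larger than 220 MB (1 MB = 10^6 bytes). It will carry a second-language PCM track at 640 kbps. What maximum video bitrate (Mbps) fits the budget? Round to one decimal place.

Budget: 220 MB = 1760.0 Mb.
Total bitrate budget: 1760.0 Mb / 646 s = 2.724 Mbps.
Audio: 640 kbps = 0.640 Mbps.
Video: 2.724 − 0.640 = 2.084 Mbps.

2.1 Mbps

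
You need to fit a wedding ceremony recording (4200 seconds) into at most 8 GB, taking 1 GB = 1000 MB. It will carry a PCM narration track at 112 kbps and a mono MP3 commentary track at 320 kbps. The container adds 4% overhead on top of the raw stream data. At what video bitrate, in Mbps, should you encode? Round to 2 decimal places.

Budget: 8 GB = 64000.0 Mb.
Stream payload after overhead: 64000.0 / 1.04 = 61538.5 Mb.
Total bitrate budget: 61538.5 Mb / 4200 s = 14.652 Mbps.
Audio total: 112 + 320 = 432 kbps = 0.432 Mbps.
Video: 14.652 − 0.432 = 14.220 Mbps.

14.22 Mbps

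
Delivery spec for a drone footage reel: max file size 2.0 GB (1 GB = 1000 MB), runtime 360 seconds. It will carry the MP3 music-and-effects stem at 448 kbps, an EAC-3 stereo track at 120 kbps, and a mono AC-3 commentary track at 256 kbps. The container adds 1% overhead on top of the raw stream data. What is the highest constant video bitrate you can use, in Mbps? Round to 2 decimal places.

43.18 Mbps

Budget: 2.0 GB = 16000.0 Mb.
Stream payload after overhead: 16000.0 / 1.01 = 15841.6 Mb.
Total bitrate budget: 15841.6 Mb / 360 s = 44.004 Mbps.
Audio total: 448 + 120 + 256 = 824 kbps = 0.824 Mbps.
Video: 44.004 − 0.824 = 43.180 Mbps.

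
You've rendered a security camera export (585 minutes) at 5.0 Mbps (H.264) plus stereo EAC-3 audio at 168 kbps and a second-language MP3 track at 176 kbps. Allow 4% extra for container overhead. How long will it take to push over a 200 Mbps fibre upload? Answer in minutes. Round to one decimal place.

585 min = 35100 s
Audio total: 168 + 176 = 344 kbps = 0.344 Mbps.
Total bitrate: 5.344 Mbps.
File: 5.344 Mbps × 35100 s = 187574.4 Mb.
With 4% container overhead: ×1.04. → 195077.4 Mb.
At 200 Mbps: 195077.4 / 200 = 975.4 s ≈ 16.3 minutes.

16.3 minutes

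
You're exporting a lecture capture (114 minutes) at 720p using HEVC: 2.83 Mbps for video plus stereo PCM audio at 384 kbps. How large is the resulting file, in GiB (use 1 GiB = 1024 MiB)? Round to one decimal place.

2.6 GiB

114 min = 6840 s
Audio: 384 kbps = 0.384 Mbps.
Total bitrate: 2.83 + 0.384 = 3.214 Mbps.
Stream data: 3.214 Mbps × 6840 s = 21983.8 Mb.
21,984 Mb = 2,747,970,000 bytes ÷ 1,073,741,824 = 2.559 GiB.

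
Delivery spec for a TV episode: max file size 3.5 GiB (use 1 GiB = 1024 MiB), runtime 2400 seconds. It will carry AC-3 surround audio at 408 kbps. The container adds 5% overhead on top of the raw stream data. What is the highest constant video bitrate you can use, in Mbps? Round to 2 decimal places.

Budget: 3.5 GiB = 30064.8 Mb.
Stream payload after overhead: 30064.8 / 1.05 = 28633.1 Mb.
Total bitrate budget: 28633.1 Mb / 2400 s = 11.930 Mbps.
Audio: 408 kbps = 0.408 Mbps.
Video: 11.930 − 0.408 = 11.522 Mbps.

11.52 Mbps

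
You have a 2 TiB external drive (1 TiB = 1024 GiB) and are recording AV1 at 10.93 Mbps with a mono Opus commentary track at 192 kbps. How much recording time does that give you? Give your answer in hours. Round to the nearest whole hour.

439 hours

Audio: 192 kbps = 0.192 Mbps.
Total bitrate: 10.93 + 0.192 = 11.122 Mbps.
Capacity: 2 TiB = 17,592,186 Mb.
Recording time: 17,592,186 / 11.122 = 1,581,747 s ≈ 439 hours.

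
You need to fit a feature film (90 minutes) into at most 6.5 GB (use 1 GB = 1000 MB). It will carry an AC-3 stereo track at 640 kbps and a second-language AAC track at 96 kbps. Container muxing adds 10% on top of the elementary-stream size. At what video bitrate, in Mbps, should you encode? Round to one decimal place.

Budget: 6.5 GB = 52000.0 Mb.
Stream payload after overhead: 52000.0 / 1.10 = 47272.7 Mb.
90 min = 5400 s
Total bitrate budget: 47272.7 Mb / 5400 s = 8.754 Mbps.
Audio total: 640 + 96 = 736 kbps = 0.736 Mbps.
Video: 8.754 − 0.736 = 8.018 Mbps.

8.0 Mbps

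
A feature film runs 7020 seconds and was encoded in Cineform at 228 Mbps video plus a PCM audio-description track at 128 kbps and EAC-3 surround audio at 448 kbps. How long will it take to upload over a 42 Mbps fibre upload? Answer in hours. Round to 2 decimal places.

Audio total: 128 + 448 = 576 kbps = 0.576 Mbps.
Total bitrate: 228.576 Mbps.
File: 228.576 Mbps × 7020 s = 1604603.5 Mb.
At 42 Mbps: 1604603.5 / 42 = 38204.8 s ≈ 10.6 hours.

10.61 hours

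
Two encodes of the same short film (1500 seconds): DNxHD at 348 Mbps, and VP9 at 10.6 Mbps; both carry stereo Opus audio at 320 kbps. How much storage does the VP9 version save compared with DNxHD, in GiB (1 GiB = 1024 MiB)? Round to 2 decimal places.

58.92 GiB

Audio: 320 kbps = 0.320 Mbps.
DNxHD: 348.320 Mbps × 1500 s = 522480.0 Mb = 60.825 GiB.
VP9: 10.920 Mbps × 1500 s = 16380.0 Mb = 1.907 GiB.
Saving: 60.825 − 1.907 = 58.918 GiB.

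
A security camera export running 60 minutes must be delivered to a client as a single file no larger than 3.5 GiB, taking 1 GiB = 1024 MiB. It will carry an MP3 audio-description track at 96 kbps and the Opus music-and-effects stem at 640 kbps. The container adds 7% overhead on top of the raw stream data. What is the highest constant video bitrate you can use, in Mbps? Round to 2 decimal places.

Budget: 3.5 GiB = 30064.8 Mb.
Stream payload after overhead: 30064.8 / 1.07 = 28097.9 Mb.
60 min = 3600 s
Total bitrate budget: 28097.9 Mb / 3600 s = 7.805 Mbps.
Audio total: 96 + 640 = 736 kbps = 0.736 Mbps.
Video: 7.805 − 0.736 = 7.069 Mbps.

7.07 Mbps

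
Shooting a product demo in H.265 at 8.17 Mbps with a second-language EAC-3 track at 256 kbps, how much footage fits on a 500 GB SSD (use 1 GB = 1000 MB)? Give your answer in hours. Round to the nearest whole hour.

132 hours

Audio: 256 kbps = 0.256 Mbps.
Total bitrate: 8.17 + 0.256 = 8.426 Mbps.
Capacity: 500 GB = 4,000,000 Mb.
Recording time: 4,000,000 / 8.426 = 474,721 s ≈ 132 hours.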